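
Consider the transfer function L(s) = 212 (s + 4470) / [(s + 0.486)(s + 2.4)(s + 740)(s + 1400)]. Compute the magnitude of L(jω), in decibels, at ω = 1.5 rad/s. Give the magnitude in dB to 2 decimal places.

-13.77 dB

|j1.5 + 4470| = √(1.5² + 4470²) = 4470
|j1.5 + 0.486| = √(1.5² + 0.486²) = 1.577
|j1.5 + 2.4| = √(1.5² + 2.4²) = 2.83
|j1.5 + 740| = √(1.5² + 740²) = 740
|j1.5 + 1400| = √(1.5² + 1400²) = 1400
|L(j1.5)| = 212 × 4470 / (1.577 × 2.83 × 740 × 1400) = 0.20497
20 log₁₀(0.20497) = -13.766 dB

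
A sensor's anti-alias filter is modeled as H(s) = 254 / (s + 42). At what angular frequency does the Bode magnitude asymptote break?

The single real pole at s = −42 gives a corner at ω = 42 rad s⁻¹.

42 rad s⁻¹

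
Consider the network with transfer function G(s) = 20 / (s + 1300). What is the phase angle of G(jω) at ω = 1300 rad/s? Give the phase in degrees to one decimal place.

∠(j1300 + 1300) = arctan(1300/1300) = 45.00°
∠G(j1300) = −45.00° = -45.00°

-45.0°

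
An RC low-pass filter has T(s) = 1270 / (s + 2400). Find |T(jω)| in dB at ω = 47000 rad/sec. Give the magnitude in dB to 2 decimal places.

-31.38 dB

|j47000 + 2400| = √(47000² + 2400²) = 4.706e+04
|T(j47000)| = 1270 / 4.706e+04 = 0.026986
20 log₁₀(0.026986) = -31.377 dB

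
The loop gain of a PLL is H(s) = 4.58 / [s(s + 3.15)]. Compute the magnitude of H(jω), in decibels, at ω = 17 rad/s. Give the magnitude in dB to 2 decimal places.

-36.15 dB

|j17 + 3.15| = √(17² + 3.15²) = 17.29
|j17| = 17
|H(j17)| = 4.58 / (17.29 × 17) = 0.015583
20 log₁₀(0.015583) = -36.147 dB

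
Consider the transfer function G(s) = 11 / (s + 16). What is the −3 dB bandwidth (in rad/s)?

For a single-pole low-pass, the −3 dB point is at the pole: ω = 16 rad/s.

16 rad/s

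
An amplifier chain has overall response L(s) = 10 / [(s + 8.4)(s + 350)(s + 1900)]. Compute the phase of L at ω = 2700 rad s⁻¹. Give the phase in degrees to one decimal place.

-227.3 deg

∠(j2700 + 8.4) = arctan(2700/8.4) = 89.82°
∠(j2700 + 350) = arctan(2700/350) = 82.61°
∠(j2700 + 1900) = arctan(2700/1900) = 54.87°
∠L(j2700) = − (89.82° + 82.61° + 54.87°) = -227.30°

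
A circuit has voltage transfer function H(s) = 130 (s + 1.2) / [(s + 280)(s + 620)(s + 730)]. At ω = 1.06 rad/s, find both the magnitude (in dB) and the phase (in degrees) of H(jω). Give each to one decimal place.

|j1.06 + 1.2| = √(1.06² + 1.2²) = 1.601
|j1.06 + 280| = √(1.06² + 280²) = 280
|j1.06 + 620| = √(1.06² + 620²) = 620
|j1.06 + 730| = √(1.06² + 730²) = 730
|H(j1.06)| = 130 × 1.601 / (280 × 620 × 730) = 1.6424e-06
20 log₁₀(1.6424e-06) = -115.69 dB
∠(j1.06 + 1.2) = arctan(1.06/1.2) = 41.46°
∠(j1.06 + 280) = arctan(1.06/280) = 0.22°
∠(j1.06 + 620) = arctan(1.06/620) = 0.10°
∠(j1.06 + 730) = arctan(1.06/730) = 0.08°
∠H(j1.06) = 41.46° − (0.22° + 0.10° + 0.08°) = 41.06°

|H| = -115.7 dB, ∠H = 41.1 deg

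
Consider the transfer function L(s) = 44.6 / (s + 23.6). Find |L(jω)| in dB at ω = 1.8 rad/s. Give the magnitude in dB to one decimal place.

|j1.8 + 23.6| = √(1.8² + 23.6²) = 23.67
|L(j1.8)| = 44.6 / 23.67 = 1.8844
20 log₁₀(1.8844) = 5.50 dB

5.5 dB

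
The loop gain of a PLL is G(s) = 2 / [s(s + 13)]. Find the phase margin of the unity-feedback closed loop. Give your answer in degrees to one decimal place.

Gain crossover: |G(jω)| = 1 at ω ≈ 0.154 rad s⁻¹.
∠G(j0.154) = −90° − arctan(0.154/13) ≈ -90.68°
PM = 180° + (-90.68°) = 89.32°

89.3°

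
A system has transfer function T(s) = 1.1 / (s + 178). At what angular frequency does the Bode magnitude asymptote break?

The single real pole at s = −178 gives a corner at ω = 178 rad/s.

178 rad/s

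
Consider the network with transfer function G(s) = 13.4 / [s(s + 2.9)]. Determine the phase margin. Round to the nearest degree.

43°

Gain crossover: |G(jω)| = 1 at ω ≈ 3.14 rad s⁻¹.
∠G(j3.14) = −90° − arctan(3.14/2.9) ≈ -137.25°
PM = 180° + (-137.25°) = 42.75°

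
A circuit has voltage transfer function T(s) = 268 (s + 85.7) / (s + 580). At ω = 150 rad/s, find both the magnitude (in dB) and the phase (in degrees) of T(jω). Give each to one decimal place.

|j150 + 85.7| = √(150² + 85.7²) = 172.8
|j150 + 580| = √(150² + 580²) = 599.1
|T(j150)| = 268 × 172.8 / 599.1 = 77.282
20 log₁₀(77.282) = 37.76 dB
∠(j150 + 85.7) = arctan(150/85.7) = 60.26°
∠(j150 + 580) = arctan(150/580) = 14.50°
∠T(j150) = 60.26° − 14.50° = 45.76°

|T| = 37.8 dB, ∠T = 45.8°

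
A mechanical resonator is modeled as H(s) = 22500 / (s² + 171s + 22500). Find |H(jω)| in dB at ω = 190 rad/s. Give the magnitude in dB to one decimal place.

-3.9 dB

|(j190)² + 171(j190) + 22500| = |-13600 + j32490| = 3.522e+04
|H(j190)| = 22500 / 3.522e+04 = 0.63881
20 log₁₀(0.63881) = -3.89 dB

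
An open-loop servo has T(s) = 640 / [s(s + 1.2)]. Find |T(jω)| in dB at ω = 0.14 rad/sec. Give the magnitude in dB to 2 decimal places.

71.56 dB

|j0.14 + 1.2| = √(0.14² + 1.2²) = 1.208
|j0.14| = 0.14
|T(j0.14)| = 640 / (1.208 × 0.14) = 3783.9
20 log₁₀(3783.9) = 71.559 dB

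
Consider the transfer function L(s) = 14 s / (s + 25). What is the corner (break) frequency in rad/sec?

The single real pole at s = −25 gives a corner at ω = 25 rad/sec.

25 rad/sec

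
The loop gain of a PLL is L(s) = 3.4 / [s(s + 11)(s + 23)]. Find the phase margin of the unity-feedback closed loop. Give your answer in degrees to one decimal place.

Gain crossover: |L(jω)| = 1 at ω ≈ 0.0134 rad/sec.
∠L(j0.0134) = −90° − arctan(0.0134/11) − arctan(0.0134/23) ≈ -90.10°
PM = 180° + (-90.10°) = 89.90°

89.9°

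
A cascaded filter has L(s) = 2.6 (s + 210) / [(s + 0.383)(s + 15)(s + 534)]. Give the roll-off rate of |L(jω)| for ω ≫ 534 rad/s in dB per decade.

-40 dB/decade

With 1 zero and 3 poles, the high-frequency asymptotic slope is 20 × (1 − 3) = -40 dB/decade.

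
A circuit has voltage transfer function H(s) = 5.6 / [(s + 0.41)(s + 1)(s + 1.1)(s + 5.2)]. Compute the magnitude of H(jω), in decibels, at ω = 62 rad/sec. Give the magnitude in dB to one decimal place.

|j62 + 0.41| = √(62² + 0.41²) = 62
|j62 + 1| = √(62² + 1²) = 62.01
|j62 + 1.1| = √(62² + 1.1²) = 62.01
|j62 + 5.2| = √(62² + 5.2²) = 62.22
|H(j62)| = 5.6 / (62 × 62.01 × 62.01 × 62.22) = 3.7754e-07
20 log₁₀(3.7754e-07) = -128.46 dB

-128.5 dB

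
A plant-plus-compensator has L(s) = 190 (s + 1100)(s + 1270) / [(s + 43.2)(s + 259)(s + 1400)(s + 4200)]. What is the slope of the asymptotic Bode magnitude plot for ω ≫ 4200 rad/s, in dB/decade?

With 2 zeros and 4 poles, the high-frequency asymptotic slope is 20 × (2 − 4) = -40 dB/decade.

-40 dB/decade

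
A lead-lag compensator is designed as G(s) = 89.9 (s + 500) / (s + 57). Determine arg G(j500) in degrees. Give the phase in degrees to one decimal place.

∠(j500 + 500) = arctan(500/500) = 45.00°
∠(j500 + 57) = arctan(500/57) = 83.50°
∠G(j500) = 45.00° − 83.50° = -38.50°

-38.5°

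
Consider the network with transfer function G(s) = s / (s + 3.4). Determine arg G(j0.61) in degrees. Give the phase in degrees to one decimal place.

∠(j0.61) = 90.00°
∠(j0.61 + 3.4) = arctan(0.61/3.4) = 10.17°
∠G(j0.61) = 90.00° − 10.17° = 79.83°

79.8°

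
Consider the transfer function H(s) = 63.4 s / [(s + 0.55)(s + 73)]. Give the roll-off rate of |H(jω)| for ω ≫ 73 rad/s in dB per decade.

With 1 zero and 2 poles, the high-frequency asymptotic slope is 20 × (1 − 2) = -20 dB/decade.

-20 dB/decade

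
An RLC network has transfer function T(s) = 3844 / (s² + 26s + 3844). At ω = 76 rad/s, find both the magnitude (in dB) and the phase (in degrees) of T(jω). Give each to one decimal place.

|(j76)² + 26(j76) + 3844| = |-1932 + j1976| = 2764
|T(j76)| = 3844 / 2764 = 1.391
20 log₁₀(1.391) = 2.87 dB
∠[(j76)² + 26(j76) + 3844] = ∠[-1932 + j1976] = 134.35°
∠T(j76) = −134.35° = -134.35°

|T| = 2.9 dB, ∠T = -134.4°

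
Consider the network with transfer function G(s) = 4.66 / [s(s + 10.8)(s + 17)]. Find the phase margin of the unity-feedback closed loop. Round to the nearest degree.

Gain crossover: |G(jω)| = 1 at ω ≈ 0.0254 rad/s.
∠G(j0.0254) = −90° − arctan(0.0254/10.8) − arctan(0.0254/17) ≈ -90.22°
PM = 180° + (-90.22°) = 89.78°

90°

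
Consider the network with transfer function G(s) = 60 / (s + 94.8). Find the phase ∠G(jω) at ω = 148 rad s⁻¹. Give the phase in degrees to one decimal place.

∠(j148 + 94.8) = arctan(148/94.8) = 57.36°
∠G(j148) = −57.36° = -57.36°

-57.4°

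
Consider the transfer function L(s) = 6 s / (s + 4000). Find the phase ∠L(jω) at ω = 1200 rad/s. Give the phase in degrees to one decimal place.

73.3°

∠(j1200) = 90.00°
∠(j1200 + 4000) = arctan(1200/4000) = 16.70°
∠L(j1200) = 90.00° − 16.70° = 73.30°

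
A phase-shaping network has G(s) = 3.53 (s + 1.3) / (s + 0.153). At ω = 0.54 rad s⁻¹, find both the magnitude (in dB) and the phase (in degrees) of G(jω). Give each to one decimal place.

|j0.54 + 1.3| = √(0.54² + 1.3²) = 1.408
|j0.54 + 0.153| = √(0.54² + 0.153²) = 0.5613
|G(j0.54)| = 3.53 × 1.408 / 0.5613 = 8.8536
20 log₁₀(8.8536) = 18.94 dB
∠(j0.54 + 1.3) = arctan(0.54/1.3) = 22.56°
∠(j0.54 + 0.153) = arctan(0.54/0.153) = 74.18°
∠G(j0.54) = 22.56° − 74.18° = -51.62°

|G| = 18.9 dB, ∠G = -51.6°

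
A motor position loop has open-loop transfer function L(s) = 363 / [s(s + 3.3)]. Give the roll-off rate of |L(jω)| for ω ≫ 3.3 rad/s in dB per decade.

-40 dB/decade

With 0 zeros and 2 poles, the high-frequency asymptotic slope is 20 × (0 − 2) = -40 dB/decade.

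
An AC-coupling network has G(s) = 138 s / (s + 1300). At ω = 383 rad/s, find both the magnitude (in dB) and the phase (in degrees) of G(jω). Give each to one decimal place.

|G| = 31.8 dB, ∠G = 73.6°

|j383| = 383
|j383 + 1300| = √(383² + 1300²) = 1355
|G(j383)| = 138 × 383 / 1355 = 39
20 log₁₀(39) = 31.82 dB
∠(j383) = 90.00°
∠(j383 + 1300) = arctan(383/1300) = 16.42°
∠G(j383) = 90.00° − 16.42° = 73.58°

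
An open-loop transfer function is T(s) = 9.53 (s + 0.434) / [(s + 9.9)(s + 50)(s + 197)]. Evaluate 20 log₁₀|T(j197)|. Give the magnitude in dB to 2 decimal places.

-75.49 dB

|j197 + 0.434| = √(197² + 0.434²) = 197
|j197 + 9.9| = √(197² + 9.9²) = 197.2
|j197 + 50| = √(197² + 50²) = 203.2
|j197 + 197| = √(197² + 197²) = 278.6
|T(j197)| = 9.53 × 197 / (197.2 × 203.2 × 278.6) = 0.00016809
20 log₁₀(0.00016809) = -75.489 dB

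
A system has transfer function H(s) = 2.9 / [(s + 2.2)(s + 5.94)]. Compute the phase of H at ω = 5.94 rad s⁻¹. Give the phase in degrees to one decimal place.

∠(j5.94 + 2.2) = arctan(5.94/2.2) = 69.68°
∠(j5.94 + 5.94) = arctan(5.94/5.94) = 45.00°
∠H(j5.94) = − (69.68° + 45.00°) = -114.68°

-114.7 deg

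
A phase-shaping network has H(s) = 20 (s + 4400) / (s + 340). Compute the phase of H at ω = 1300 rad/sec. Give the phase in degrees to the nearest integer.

∠(j1300 + 4400) = arctan(1300/4400) = 16.46°
∠(j1300 + 340) = arctan(1300/340) = 75.34°
∠H(j1300) = 16.46° − 75.34° = -58.88°

-59°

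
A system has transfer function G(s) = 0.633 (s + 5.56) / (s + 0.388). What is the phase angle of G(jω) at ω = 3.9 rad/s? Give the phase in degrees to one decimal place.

-49.3°

∠(j3.9 + 5.56) = arctan(3.9/5.56) = 35.05°
∠(j3.9 + 0.388) = arctan(3.9/0.388) = 84.32°
∠G(j3.9) = 35.05° − 84.32° = -49.27°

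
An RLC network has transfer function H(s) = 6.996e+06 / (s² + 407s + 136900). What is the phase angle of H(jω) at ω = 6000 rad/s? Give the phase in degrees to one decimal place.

-176.1°

∠[(j6000)² + 407(j6000) + 136900] = ∠[-3.5863e+07 + j2.442e+06] = 176.10°
∠H(j6000) = −176.10° = -176.10°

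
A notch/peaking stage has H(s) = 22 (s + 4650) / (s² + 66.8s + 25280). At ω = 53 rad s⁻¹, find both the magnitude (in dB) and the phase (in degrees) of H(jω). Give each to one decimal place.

|H| = 13.1 dB, ∠H = -8.3°

|j53 + 4650| = √(53² + 4650²) = 4650
|(j53)² + 66.8(j53) + 25280| = |22471 + j3540.4| = 2.275e+04
|H(j53)| = 22 × 4650 / 2.275e+04 = 4.4974
20 log₁₀(4.4974) = 13.06 dB
∠(j53 + 4650) = arctan(53/4650) = 0.65°
∠[(j53)² + 66.8(j53) + 25280] = ∠[22471 + j3540.4] = 8.95°
∠H(j53) = 0.65° − 8.95° = -8.30°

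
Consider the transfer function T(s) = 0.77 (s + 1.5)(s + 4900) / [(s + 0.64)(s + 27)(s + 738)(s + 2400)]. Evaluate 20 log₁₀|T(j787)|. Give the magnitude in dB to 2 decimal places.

-114.99 dB

|j787 + 1.5| = √(787² + 1.5²) = 787
|j787 + 4900| = √(787² + 4900²) = 4963
|j787 + 0.64| = √(787² + 0.64²) = 787
|j787 + 27| = √(787² + 27²) = 787.5
|j787 + 738| = √(787² + 738²) = 1079
|j787 + 2400| = √(787² + 2400²) = 2526
|T(j787)| = 0.77 × 787 × 4963 / (787 × 787.5 × 1079 × 2526) = 1.7808e-06
20 log₁₀(1.7808e-06) = -114.988 dB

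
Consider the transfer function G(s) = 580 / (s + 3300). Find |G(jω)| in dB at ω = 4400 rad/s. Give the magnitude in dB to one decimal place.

-19.5 dB

|j4400 + 3300| = √(4400² + 3300²) = 5500
|G(j4400)| = 580 / 5500 = 0.10545
20 log₁₀(0.10545) = -19.54 dB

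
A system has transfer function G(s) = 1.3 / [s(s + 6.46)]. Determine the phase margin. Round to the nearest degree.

Gain crossover: |G(jω)| = 1 at ω ≈ 0.201 rad/s.
∠G(j0.201) = −90° − arctan(0.201/6.46) ≈ -91.78°
PM = 180° + (-91.78°) = 88.22°

88°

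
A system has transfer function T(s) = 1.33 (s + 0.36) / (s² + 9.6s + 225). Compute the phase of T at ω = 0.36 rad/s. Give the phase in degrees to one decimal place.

44.1°

∠(j0.36 + 0.36) = arctan(0.36/0.36) = 45.00°
∠[(j0.36)² + 9.6(j0.36) + 225] = ∠[224.87 + j3.456] = 0.88°
∠T(j0.36) = 45.00° − 0.88° = 44.12°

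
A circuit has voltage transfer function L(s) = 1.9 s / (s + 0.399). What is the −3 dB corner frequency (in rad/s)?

0.399 rad/s

For a single-pole high-pass, the −3 dB point is at the pole: ω = 0.399 rad/s.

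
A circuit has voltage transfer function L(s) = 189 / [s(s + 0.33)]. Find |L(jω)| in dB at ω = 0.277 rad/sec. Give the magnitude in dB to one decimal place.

|j0.277 + 0.33| = √(0.277² + 0.33²) = 0.4308
|j0.277| = 0.277
|L(j0.277)| = 189 / (0.4308 × 0.277) = 1583.6
20 log₁₀(1583.6) = 63.99 dB

64.0 dB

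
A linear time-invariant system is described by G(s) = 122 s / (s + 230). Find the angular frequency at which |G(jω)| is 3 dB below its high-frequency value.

For a single-pole high-pass, the −3 dB point is at the pole: ω = 230 rad/s.

230 rad/s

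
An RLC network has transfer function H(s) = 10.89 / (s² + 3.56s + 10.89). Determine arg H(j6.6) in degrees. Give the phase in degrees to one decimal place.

-144.3°

∠[(j6.6)² + 3.56(j6.6) + 10.89] = ∠[-32.67 + j23.496] = 144.28°
∠H(j6.6) = −144.28° = -144.28°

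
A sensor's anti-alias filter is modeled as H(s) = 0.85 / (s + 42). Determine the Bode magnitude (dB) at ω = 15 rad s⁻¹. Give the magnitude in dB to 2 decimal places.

-34.40 dB

|j15 + 42| = √(15² + 42²) = 44.6
|H(j15)| = 0.85 / 44.6 = 0.019059
20 log₁₀(0.019059) = -34.398 dB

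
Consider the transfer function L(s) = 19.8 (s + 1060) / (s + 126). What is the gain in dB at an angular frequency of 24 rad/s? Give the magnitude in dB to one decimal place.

44.3 dB

|j24 + 1060| = √(24² + 1060²) = 1060
|j24 + 126| = √(24² + 126²) = 128.3
|L(j24)| = 19.8 × 1060 / 128.3 = 163.67
20 log₁₀(163.67) = 44.28 dB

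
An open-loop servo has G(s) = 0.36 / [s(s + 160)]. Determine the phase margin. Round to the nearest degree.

Gain crossover: |G(jω)| = 1 at ω ≈ 0.00225 rad s⁻¹.
∠G(j0.00225) = −90° − arctan(0.00225/160) ≈ -90.00°
PM = 180° + (-90.00°) = 90.00°

90°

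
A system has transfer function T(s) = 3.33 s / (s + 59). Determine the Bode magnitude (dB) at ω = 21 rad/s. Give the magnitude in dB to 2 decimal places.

|j21| = 21
|j21 + 59| = √(21² + 59²) = 62.63
|T(j21)| = 3.33 × 21 / 62.63 = 1.1166
20 log₁₀(1.1166) = 0.958 dB

0.96 dB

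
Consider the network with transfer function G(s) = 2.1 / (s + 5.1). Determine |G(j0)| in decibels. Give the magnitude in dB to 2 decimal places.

G(0) = 2.1 / 5.1 = 0.41176
20 log₁₀(0.41176) = -7.707 dB

-7.71 dB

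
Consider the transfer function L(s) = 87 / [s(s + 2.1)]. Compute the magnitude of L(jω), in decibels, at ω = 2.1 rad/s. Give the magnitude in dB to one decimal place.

|j2.1 + 2.1| = √(2.1² + 2.1²) = 2.97
|j2.1| = 2.1
|L(j2.1)| = 87 / (2.97 × 2.1) = 13.95
20 log₁₀(13.95) = 22.89 dB

22.9 dB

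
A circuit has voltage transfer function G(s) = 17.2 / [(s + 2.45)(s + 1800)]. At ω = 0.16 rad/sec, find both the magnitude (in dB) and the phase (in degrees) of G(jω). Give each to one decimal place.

|G| = -48.2 dB, ∠G = -3.7 deg

|j0.16 + 2.45| = √(0.16² + 2.45²) = 2.455
|j0.16 + 1800| = √(0.16² + 1800²) = 1800
|G(j0.16)| = 17.2 / (2.455 × 1800) = 0.0038919
20 log₁₀(0.0038919) = -48.20 dB
∠(j0.16 + 2.45) = arctan(0.16/2.45) = 3.74°
∠(j0.16 + 1800) = arctan(0.16/1800) = 0.01°
∠G(j0.16) = − (3.74° + 0.01°) = -3.74°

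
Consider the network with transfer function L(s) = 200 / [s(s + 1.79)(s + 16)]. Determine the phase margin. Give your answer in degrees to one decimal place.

17.1°

Gain crossover: |L(jω)| = 1 at ω ≈ 3.28 rad s⁻¹.
∠L(j3.28) = −90° − arctan(3.28/1.79) − arctan(3.28/16) ≈ -162.95°
PM = 180° + (-162.95°) = 17.05°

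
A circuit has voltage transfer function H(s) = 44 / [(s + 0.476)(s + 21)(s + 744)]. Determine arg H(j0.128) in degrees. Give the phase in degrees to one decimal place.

-15.4 deg

∠(j0.128 + 0.476) = arctan(0.128/0.476) = 15.05°
∠(j0.128 + 21) = arctan(0.128/21) = 0.35°
∠(j0.128 + 744) = arctan(0.128/744) = 0.01°
∠H(j0.128) = − (15.05° + 0.35° + 0.01°) = -15.41°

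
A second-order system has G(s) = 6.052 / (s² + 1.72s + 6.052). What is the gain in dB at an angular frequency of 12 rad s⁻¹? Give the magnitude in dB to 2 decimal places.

|(j12)² + 1.72(j12) + 6.052| = |-137.95 + j20.64| = 139.5
|G(j12)| = 6.052 / 139.5 = 0.043389
20 log₁₀(0.043389) = -27.252 dB

-27.25 dB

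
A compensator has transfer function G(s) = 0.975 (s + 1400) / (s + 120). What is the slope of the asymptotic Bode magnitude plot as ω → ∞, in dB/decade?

With 1 zero and 1 pole, the high-frequency asymptotic slope is 20 × (1 − 1) = 0 dB/decade.

0 dB/decade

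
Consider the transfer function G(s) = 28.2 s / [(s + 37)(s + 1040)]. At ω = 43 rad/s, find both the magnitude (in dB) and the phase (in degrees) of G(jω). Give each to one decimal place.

|j43| = 43
|j43 + 37| = √(43² + 37²) = 56.73
|j43 + 1040| = √(43² + 1040²) = 1041
|G(j43)| = 28.2 × 43 / (56.73 × 1041) = 0.020536
20 log₁₀(0.020536) = -33.75 dB
∠(j43) = 90.00°
∠(j43 + 37) = arctan(43/37) = 49.29°
∠(j43 + 1040) = arctan(43/1040) = 2.37°
∠G(j43) = 90.00° − (49.29° + 2.37°) = 38.34°

|G| = -33.7 dB, ∠G = 38.3 deg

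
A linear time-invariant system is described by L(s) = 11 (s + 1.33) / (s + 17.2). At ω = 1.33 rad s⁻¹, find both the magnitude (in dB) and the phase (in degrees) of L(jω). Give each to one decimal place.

|L| = 1.6 dB, ∠L = 40.6 deg

|j1.33 + 1.33| = √(1.33² + 1.33²) = 1.881
|j1.33 + 17.2| = √(1.33² + 17.2²) = 17.25
|L(j1.33)| = 11 × 1.881 / 17.25 = 1.1993
20 log₁₀(1.1993) = 1.58 dB
∠(j1.33 + 1.33) = arctan(1.33/1.33) = 45.00°
∠(j1.33 + 17.2) = arctan(1.33/17.2) = 4.42°
∠L(j1.33) = 45.00° − 4.42° = 40.58°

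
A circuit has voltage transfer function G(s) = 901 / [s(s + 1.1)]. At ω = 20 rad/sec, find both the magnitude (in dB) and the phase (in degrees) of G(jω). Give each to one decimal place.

|j20 + 1.1| = √(20² + 1.1²) = 20.03
|j20| = 20
|G(j20)| = 901 / (20.03 × 20) = 2.2491
20 log₁₀(2.2491) = 7.04 dB
∠(j20 + 1.1) = arctan(20/1.1) = 86.85°
∠(j20) = 90.00°
∠G(j20) = − (86.85° + 90.00°) = -176.85°

|G| = 7.0 dB, ∠G = -176.9°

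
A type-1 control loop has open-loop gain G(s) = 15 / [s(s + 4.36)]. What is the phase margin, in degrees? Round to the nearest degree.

Gain crossover: |G(jω)| = 1 at ω ≈ 2.87 rad/s.
∠G(j2.87) = −90° − arctan(2.87/4.36) ≈ -123.38°
PM = 180° + (-123.38°) = 56.62°

57°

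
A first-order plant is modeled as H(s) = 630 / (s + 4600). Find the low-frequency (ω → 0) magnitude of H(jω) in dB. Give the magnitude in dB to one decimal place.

H(0) = 630 / 4600 = 0.13696
20 log₁₀(0.13696) = -17.27 dB

-17.3 dB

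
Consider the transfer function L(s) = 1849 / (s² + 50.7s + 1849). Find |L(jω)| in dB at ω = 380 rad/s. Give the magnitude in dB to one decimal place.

-37.8 dB

|(j380)² + 50.7(j380) + 1849| = |-1.4255e+05 + j19266| = 1.438e+05
|L(j380)| = 1849 / 1.438e+05 = 0.012854
20 log₁₀(0.012854) = -37.82 dB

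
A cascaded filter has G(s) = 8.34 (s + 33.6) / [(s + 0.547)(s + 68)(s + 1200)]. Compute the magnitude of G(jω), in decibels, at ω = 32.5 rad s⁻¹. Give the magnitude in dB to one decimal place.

-77.6 dB

|j32.5 + 33.6| = √(32.5² + 33.6²) = 46.75
|j32.5 + 0.547| = √(32.5² + 0.547²) = 32.5
|j32.5 + 68| = √(32.5² + 68²) = 75.37
|j32.5 + 1200| = √(32.5² + 1200²) = 1200
|G(j32.5)| = 8.34 × 46.75 / (32.5 × 75.37 × 1200) = 0.00013257
20 log₁₀(0.00013257) = -77.55 dB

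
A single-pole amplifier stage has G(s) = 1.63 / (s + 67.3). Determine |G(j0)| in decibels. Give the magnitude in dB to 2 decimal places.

-32.32 dB

G(0) = 1.63 / 67.3 = 0.02422
20 log₁₀(0.02422) = -32.317 dB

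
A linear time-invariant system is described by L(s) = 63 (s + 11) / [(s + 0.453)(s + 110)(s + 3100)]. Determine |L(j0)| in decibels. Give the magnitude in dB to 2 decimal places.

L(0) = 63 × 11 / (0.453 × 110 × 3100) = 0.0044862
20 log₁₀(0.0044862) = -46.962 dB

-46.96 dB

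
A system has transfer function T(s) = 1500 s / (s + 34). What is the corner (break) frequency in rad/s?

34 rad/s

The single real pole at s = −34 gives a corner at ω = 34 rad/s.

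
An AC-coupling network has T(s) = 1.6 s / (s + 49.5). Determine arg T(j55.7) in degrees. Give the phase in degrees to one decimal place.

∠(j55.7) = 90.00°
∠(j55.7 + 49.5) = arctan(55.7/49.5) = 48.37°
∠T(j55.7) = 90.00° − 48.37° = 41.63°

41.6°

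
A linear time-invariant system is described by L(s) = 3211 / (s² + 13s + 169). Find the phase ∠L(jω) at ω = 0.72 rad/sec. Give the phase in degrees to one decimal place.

-3.2°

∠[(j0.72)² + 13(j0.72) + 169] = ∠[168.48 + j9.36] = 3.18°
∠L(j0.72) = −3.18° = -3.18°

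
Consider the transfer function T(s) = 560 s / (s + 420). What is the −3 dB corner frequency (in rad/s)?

420 rad/s

For a single-pole high-pass, the −3 dB point is at the pole: ω = 420 rad/s.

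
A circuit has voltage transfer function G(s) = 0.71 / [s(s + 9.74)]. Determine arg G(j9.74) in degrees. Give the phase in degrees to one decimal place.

∠(j9.74 + 9.74) = arctan(9.74/9.74) = 45.00°
∠(j9.74) = 90.00°
∠G(j9.74) = − (45.00° + 90.00°) = -135.00°

-135.0 deg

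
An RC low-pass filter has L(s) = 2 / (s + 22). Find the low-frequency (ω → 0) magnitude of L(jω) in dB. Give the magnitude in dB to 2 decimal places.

-20.83 dB

L(0) = 2 / 22 = 0.090909
20 log₁₀(0.090909) = -20.828 dB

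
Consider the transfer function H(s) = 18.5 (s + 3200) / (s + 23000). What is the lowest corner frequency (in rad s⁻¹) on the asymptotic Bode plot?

Break frequencies occur at each pole and zero magnitude: 3200 rad s⁻¹, 23000 rad s⁻¹.
The lowest is 3200 rad s⁻¹.

3200 rad s⁻¹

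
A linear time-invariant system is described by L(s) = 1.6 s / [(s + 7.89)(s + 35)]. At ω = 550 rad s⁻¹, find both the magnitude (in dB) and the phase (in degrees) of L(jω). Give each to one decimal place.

|j550| = 550
|j550 + 7.89| = √(550² + 7.89²) = 550.1
|j550 + 35| = √(550² + 35²) = 551.1
|L(j550)| = 1.6 × 550 / (550.1 × 551.1) = 0.0029029
20 log₁₀(0.0029029) = -50.74 dB
∠(j550) = 90.00°
∠(j550 + 7.89) = arctan(550/7.89) = 89.18°
∠(j550 + 35) = arctan(550/35) = 86.36°
∠L(j550) = 90.00° − (89.18° + 86.36°) = -85.54°

|L| = -50.7 dB, ∠L = -85.5°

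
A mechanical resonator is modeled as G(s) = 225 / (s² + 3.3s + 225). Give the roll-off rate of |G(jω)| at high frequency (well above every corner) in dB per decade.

With 0 zeros and 2 poles, the high-frequency asymptotic slope is 20 × (0 − 2) = -40 dB/decade.

-40 dB/decade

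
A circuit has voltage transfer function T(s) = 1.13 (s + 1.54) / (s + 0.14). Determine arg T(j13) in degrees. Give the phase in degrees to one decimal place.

∠(j13 + 1.54) = arctan(13/1.54) = 83.24°
∠(j13 + 0.14) = arctan(13/0.14) = 89.38°
∠T(j13) = 83.24° − 89.38° = -6.14°

-6.1°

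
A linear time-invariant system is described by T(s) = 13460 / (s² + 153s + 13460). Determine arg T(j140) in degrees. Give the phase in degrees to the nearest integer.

-106 deg

∠[(j140)² + 153(j140) + 13460] = ∠[-6140 + j21420] = 105.99°
∠T(j140) = −105.99° = -105.99°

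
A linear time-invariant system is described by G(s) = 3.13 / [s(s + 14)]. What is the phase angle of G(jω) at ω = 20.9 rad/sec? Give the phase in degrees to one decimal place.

-146.2°

∠(j20.9 + 14) = arctan(20.9/14) = 56.18°
∠(j20.9) = 90.00°
∠G(j20.9) = − (56.18° + 90.00°) = -146.18°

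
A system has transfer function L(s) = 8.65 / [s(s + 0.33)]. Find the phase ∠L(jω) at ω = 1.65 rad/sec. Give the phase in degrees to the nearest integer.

-169°

∠(j1.65 + 0.33) = arctan(1.65/0.33) = 78.69°
∠(j1.65) = 90.00°
∠L(j1.65) = − (78.69° + 90.00°) = -168.69°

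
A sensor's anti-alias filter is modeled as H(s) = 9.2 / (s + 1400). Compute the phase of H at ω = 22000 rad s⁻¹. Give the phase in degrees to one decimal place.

∠(j22000 + 1400) = arctan(22000/1400) = 86.36°
∠H(j22000) = −86.36° = -86.36°

-86.4°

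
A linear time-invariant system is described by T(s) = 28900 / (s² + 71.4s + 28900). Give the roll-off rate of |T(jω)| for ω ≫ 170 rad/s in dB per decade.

With 0 zeros and 2 poles, the high-frequency asymptotic slope is 20 × (0 − 2) = -40 dB/decade.

-40 dB/decade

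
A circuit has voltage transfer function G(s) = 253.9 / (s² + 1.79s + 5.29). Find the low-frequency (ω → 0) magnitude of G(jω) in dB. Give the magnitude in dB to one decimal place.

G(0) = 253.9 / 5.29 = 47.996
20 log₁₀(47.996) = 33.62 dB

33.6 dB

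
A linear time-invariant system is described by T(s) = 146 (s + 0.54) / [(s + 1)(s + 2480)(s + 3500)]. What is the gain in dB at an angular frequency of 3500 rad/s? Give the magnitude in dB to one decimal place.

|j3500 + 0.54| = √(3500² + 0.54²) = 3500
|j3500 + 1| = √(3500² + 1²) = 3500
|j3500 + 2480| = √(3500² + 2480²) = 4290
|j3500 + 3500| = √(3500² + 3500²) = 4950
|T(j3500)| = 146 × 3500 / (3500 × 4290 × 4950) = 6.8763e-06
20 log₁₀(6.8763e-06) = -103.25 dB

-103.3 dB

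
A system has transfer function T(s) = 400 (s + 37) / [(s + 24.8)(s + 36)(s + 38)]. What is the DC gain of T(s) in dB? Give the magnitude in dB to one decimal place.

-7.2 dB

T(0) = 400 × 37 / (24.8 × 36 × 38) = 0.43624
20 log₁₀(0.43624) = -7.21 dB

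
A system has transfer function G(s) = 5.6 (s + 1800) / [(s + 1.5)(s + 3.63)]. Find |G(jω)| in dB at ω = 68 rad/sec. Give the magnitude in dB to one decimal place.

|j68 + 1800| = √(68² + 1800²) = 1801
|j68 + 1.5| = √(68² + 1.5²) = 68.02
|j68 + 3.63| = √(68² + 3.63²) = 68.1
|G(j68)| = 5.6 × 1801 / (68.02 × 68.1) = 2.1779
20 log₁₀(2.1779) = 6.76 dB

6.8 dB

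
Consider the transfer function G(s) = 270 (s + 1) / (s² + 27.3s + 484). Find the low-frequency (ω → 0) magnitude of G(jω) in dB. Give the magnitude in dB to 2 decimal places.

-5.07 dB

G(0) = 270 × 1 / 484 = 0.55785
20 log₁₀(0.55785) = -5.070 dB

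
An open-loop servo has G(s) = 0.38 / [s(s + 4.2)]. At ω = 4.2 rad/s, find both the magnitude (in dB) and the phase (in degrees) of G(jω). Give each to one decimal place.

|G| = -36.3 dB, ∠G = -135.0°

|j4.2 + 4.2| = √(4.2² + 4.2²) = 5.94
|j4.2| = 4.2
|G(j4.2)| = 0.38 / (5.94 × 4.2) = 0.015232
20 log₁₀(0.015232) = -36.34 dB
∠(j4.2 + 4.2) = arctan(4.2/4.2) = 45.00°
∠(j4.2) = 90.00°
∠G(j4.2) = − (45.00° + 90.00°) = -135.00°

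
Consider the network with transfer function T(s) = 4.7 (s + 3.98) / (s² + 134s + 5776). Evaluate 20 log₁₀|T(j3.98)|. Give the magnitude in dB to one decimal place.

|j3.98 + 3.98| = √(3.98² + 3.98²) = 5.629
|(j3.98)² + 134(j3.98) + 5776| = |5760.2 + j533.32| = 5785
|T(j3.98)| = 4.7 × 5.629 / 5785 = 0.0045731
20 log₁₀(0.0045731) = -46.80 dB

-46.8 dB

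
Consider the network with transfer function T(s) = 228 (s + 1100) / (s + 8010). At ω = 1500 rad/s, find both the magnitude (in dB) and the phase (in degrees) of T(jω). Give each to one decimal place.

|j1500 + 1100| = √(1500² + 1100²) = 1860
|j1500 + 8010| = √(1500² + 8010²) = 8149
|T(j1500)| = 228 × 1860 / 8149 = 52.042
20 log₁₀(52.042) = 34.33 dB
∠(j1500 + 1100) = arctan(1500/1100) = 53.75°
∠(j1500 + 8010) = arctan(1500/8010) = 10.61°
∠T(j1500) = 53.75° − 10.61° = 43.14°

|T| = 34.3 dB, ∠T = 43.1 deg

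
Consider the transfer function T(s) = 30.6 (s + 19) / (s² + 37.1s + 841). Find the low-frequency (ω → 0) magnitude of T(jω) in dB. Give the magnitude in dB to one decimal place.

-3.2 dB

T(0) = 30.6 × 19 / 841 = 0.69132
20 log₁₀(0.69132) = -3.21 dB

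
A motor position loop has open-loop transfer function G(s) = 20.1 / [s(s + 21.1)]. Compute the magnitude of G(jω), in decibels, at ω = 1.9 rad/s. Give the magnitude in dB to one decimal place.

-6.0 dB

|j1.9 + 21.1| = √(1.9² + 21.1²) = 21.19
|j1.9| = 1.9
|G(j1.9)| = 20.1 / (21.19 × 1.9) = 0.49935
20 log₁₀(0.49935) = -6.03 dB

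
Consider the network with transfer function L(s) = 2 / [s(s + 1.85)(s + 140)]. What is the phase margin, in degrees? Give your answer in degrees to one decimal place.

Gain crossover: |L(jω)| = 1 at ω ≈ 0.00772 rad/sec.
∠L(j0.00772) = −90° − arctan(0.00772/1.85) − arctan(0.00772/140) ≈ -90.24°
PM = 180° + (-90.24°) = 89.76°

89.8 deg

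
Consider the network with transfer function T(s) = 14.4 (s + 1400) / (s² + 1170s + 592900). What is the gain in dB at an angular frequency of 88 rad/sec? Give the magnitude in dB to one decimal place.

|j88 + 1400| = √(88² + 1400²) = 1403
|(j88)² + 1170(j88) + 592900| = |5.8516e+05 + j1.0296e+05| = 5.941e+05
|T(j88)| = 14.4 × 1403 / 5.941e+05 = 0.033998
20 log₁₀(0.033998) = -29.37 dB

-29.4 dB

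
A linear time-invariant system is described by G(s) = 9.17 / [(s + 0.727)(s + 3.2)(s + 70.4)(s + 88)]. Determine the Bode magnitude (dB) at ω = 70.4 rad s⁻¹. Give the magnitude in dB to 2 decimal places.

|j70.4 + 0.727| = √(70.4² + 0.727²) = 70.4
|j70.4 + 3.2| = √(70.4² + 3.2²) = 70.47
|j70.4 + 70.4| = √(70.4² + 70.4²) = 99.56
|j70.4 + 88| = √(70.4² + 88²) = 112.7
|G(j70.4)| = 9.17 / (70.4 × 70.47 × 99.56 × 112.7) = 1.6473e-07
20 log₁₀(1.6473e-07) = -135.665 dB

-135.66 dB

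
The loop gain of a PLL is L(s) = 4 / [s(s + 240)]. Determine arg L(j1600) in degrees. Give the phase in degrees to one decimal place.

-171.5°

∠(j1600 + 240) = arctan(1600/240) = 81.47°
∠(j1600) = 90.00°
∠L(j1600) = − (81.47° + 90.00°) = -171.47°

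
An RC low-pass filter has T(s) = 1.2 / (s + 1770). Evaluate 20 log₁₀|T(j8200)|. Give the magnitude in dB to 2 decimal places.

|j8200 + 1770| = √(8200² + 1770²) = 8389
|T(j8200)| = 1.2 / 8389 = 0.00014305
20 log₁₀(0.00014305) = -76.890 dB

-76.89 dB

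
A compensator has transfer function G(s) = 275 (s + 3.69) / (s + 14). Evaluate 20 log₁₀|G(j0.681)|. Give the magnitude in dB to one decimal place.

|j0.681 + 3.69| = √(0.681² + 3.69²) = 3.752
|j0.681 + 14| = √(0.681² + 14²) = 14.02
|G(j0.681)| = 275 × 3.752 / 14.02 = 73.619
20 log₁₀(73.619) = 37.34 dB

37.3 dB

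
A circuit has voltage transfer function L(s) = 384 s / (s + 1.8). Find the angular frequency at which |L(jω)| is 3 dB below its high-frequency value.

1.8 rad/s

For a single-pole high-pass, the −3 dB point is at the pole: ω = 1.8 rad/s.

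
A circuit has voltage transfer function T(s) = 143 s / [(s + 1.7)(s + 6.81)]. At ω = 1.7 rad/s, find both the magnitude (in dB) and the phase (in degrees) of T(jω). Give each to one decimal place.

|T| = 23.2 dB, ∠T = 31.0 deg

|j1.7| = 1.7
|j1.7 + 1.7| = √(1.7² + 1.7²) = 2.404
|j1.7 + 6.81| = √(1.7² + 6.81²) = 7.019
|T(j1.7)| = 143 × 1.7 / (2.404 × 7.019) = 14.406
20 log₁₀(14.406) = 23.17 dB
∠(j1.7) = 90.00°
∠(j1.7 + 1.7) = arctan(1.7/1.7) = 45.00°
∠(j1.7 + 6.81) = arctan(1.7/6.81) = 14.02°
∠T(j1.7) = 90.00° − (45.00° + 14.02°) = 30.98°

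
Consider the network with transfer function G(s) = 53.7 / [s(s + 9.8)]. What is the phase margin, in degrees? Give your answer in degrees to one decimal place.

63.4°

Gain crossover: |G(jω)| = 1 at ω ≈ 4.9 rad s⁻¹.
∠G(j4.9) = −90° − arctan(4.9/9.8) ≈ -116.57°
PM = 180° + (-116.57°) = 63.43°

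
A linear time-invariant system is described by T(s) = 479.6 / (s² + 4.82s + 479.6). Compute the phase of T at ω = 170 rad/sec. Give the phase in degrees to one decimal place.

∠[(j170)² + 4.82(j170) + 479.6] = ∠[-28420 + j819.4] = 178.35°
∠T(j170) = −178.35° = -178.35°

-178.3°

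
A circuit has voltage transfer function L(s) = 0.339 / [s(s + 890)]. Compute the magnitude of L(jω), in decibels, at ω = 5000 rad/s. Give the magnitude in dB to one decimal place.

-157.5 dB

|j5000 + 890| = √(5000² + 890²) = 5079
|j5000| = 5000
|L(j5000)| = 0.339 / (5079 × 5000) = 1.335e-08
20 log₁₀(1.335e-08) = -157.49 dB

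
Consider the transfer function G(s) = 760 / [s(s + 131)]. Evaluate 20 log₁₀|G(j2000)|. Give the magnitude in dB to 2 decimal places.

-74.44 dB

|j2000 + 131| = √(2000² + 131²) = 2004
|j2000| = 2000
|G(j2000)| = 760 / (2004 × 2000) = 0.00018959
20 log₁₀(0.00018959) = -74.444 dB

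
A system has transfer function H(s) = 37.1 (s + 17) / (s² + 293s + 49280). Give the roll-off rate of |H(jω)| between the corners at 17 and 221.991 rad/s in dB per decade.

In this band the factors already past their corner are: zero at 17; net slope = 20 dB/decade.

20 dB/decade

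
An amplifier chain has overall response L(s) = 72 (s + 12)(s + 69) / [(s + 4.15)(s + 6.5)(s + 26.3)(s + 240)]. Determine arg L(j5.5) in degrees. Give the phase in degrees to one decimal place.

-77.1°

∠(j5.5 + 12) = arctan(5.5/12) = 24.62°
∠(j5.5 + 69) = arctan(5.5/69) = 4.56°
∠(j5.5 + 4.15) = arctan(5.5/4.15) = 52.96°
∠(j5.5 + 6.5) = arctan(5.5/6.5) = 40.24°
∠(j5.5 + 26.3) = arctan(5.5/26.3) = 11.81°
∠(j5.5 + 240) = arctan(5.5/240) = 1.31°
∠L(j5.5) = 24.62° + 4.56° − (52.96° + 40.24° + 11.81° + 1.31°) = -77.14°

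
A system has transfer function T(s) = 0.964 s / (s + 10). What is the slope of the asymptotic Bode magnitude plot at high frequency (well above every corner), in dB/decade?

With 1 zero and 1 pole, the high-frequency asymptotic slope is 20 × (1 − 1) = 0 dB/decade.

0 dB/decade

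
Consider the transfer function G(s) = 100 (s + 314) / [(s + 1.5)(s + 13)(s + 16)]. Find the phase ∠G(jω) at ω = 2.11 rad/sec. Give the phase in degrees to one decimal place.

-70.9°

∠(j2.11 + 314) = arctan(2.11/314) = 0.39°
∠(j2.11 + 1.5) = arctan(2.11/1.5) = 54.59°
∠(j2.11 + 13) = arctan(2.11/13) = 9.22°
∠(j2.11 + 16) = arctan(2.11/16) = 7.51°
∠G(j2.11) = 0.39° − (54.59° + 9.22° + 7.51°) = -70.94°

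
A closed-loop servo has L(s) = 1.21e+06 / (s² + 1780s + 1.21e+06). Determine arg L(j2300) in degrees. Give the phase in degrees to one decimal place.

-134.9°

∠[(j2300)² + 1780(j2300) + 1.21e+06] = ∠[-4.08e+06 + j4.094e+06] = 134.90°
∠L(j2300) = −134.90° = -134.90°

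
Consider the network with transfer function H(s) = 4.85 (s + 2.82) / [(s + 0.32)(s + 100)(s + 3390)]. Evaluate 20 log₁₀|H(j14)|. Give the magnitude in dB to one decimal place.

|j14 + 2.82| = √(14² + 2.82²) = 14.28
|j14 + 0.32| = √(14² + 0.32²) = 14
|j14 + 100| = √(14² + 100²) = 101
|j14 + 3390| = √(14² + 3390²) = 3390
|H(j14)| = 4.85 × 14.28 / (14 × 101 × 3390) = 1.4449e-05
20 log₁₀(1.4449e-05) = -96.80 dB

-96.8 dB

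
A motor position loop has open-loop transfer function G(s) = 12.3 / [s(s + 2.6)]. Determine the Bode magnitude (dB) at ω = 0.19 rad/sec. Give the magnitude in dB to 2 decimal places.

|j0.19 + 2.6| = √(0.19² + 2.6²) = 2.607
|j0.19| = 0.19
|G(j0.19)| = 12.3 / (2.607 × 0.19) = 24.833
20 log₁₀(24.833) = 27.900 dB

27.90 dB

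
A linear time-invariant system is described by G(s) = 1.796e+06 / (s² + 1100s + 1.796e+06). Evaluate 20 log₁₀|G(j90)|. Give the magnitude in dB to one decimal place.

0.0 dB

|(j90)² + 1100(j90) + 1.796e+06| = |1.7879e+06 + j99000| = 1.791e+06
|G(j90)| = 1.796e+06 / 1.791e+06 = 1.003
20 log₁₀(1.003) = 0.03 dB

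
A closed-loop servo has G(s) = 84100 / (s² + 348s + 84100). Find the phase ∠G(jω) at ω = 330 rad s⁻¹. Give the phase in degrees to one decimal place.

∠[(j330)² + 348(j330) + 84100] = ∠[-24800 + j1.1484e+05] = 102.19°
∠G(j330) = −102.19° = -102.19°

-102.2°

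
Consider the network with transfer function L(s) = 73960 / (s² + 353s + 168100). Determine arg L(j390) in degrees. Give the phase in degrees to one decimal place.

∠[(j390)² + 353(j390) + 168100] = ∠[16000 + j1.3767e+05] = 83.37°
∠L(j390) = −83.37° = -83.37°

-83.4°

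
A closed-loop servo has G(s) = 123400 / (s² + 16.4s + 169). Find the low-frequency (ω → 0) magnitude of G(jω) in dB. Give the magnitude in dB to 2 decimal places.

G(0) = 123400 / 169 = 730.18
20 log₁₀(730.18) = 57.269 dB

57.27 dB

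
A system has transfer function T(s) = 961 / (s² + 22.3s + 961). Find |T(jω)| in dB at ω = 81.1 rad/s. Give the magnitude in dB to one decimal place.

|(j81.1)² + 22.3(j81.1) + 961| = |-5616.2 + j1808.5| = 5900
|T(j81.1)| = 961 / 5900 = 0.16288
20 log₁₀(0.16288) = -15.76 dB

-15.8 dB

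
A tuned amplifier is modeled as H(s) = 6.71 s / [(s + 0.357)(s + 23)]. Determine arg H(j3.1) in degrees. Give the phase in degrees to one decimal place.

-1.1°

∠(j3.1) = 90.00°
∠(j3.1 + 0.357) = arctan(3.1/0.357) = 83.43°
∠(j3.1 + 23) = arctan(3.1/23) = 7.68°
∠H(j3.1) = 90.00° − (83.43° + 7.68°) = -1.11°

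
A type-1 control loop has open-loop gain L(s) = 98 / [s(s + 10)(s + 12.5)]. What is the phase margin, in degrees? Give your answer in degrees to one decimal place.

82.0°

Gain crossover: |L(jω)| = 1 at ω ≈ 0.78 rad/s.
∠L(j0.78) = −90° − arctan(0.78/10) − arctan(0.78/12.5) ≈ -98.03°
PM = 180° + (-98.03°) = 81.97°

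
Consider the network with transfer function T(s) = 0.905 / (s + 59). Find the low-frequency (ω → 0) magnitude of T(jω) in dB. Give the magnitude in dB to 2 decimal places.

T(0) = 0.905 / 59 = 0.015339
20 log₁₀(0.015339) = -36.284 dB

-36.28 dB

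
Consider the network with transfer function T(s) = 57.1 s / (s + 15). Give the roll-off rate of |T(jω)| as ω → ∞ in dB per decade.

0 dB/decade

With 1 zero and 1 pole, the high-frequency asymptotic slope is 20 × (1 − 1) = 0 dB/decade.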